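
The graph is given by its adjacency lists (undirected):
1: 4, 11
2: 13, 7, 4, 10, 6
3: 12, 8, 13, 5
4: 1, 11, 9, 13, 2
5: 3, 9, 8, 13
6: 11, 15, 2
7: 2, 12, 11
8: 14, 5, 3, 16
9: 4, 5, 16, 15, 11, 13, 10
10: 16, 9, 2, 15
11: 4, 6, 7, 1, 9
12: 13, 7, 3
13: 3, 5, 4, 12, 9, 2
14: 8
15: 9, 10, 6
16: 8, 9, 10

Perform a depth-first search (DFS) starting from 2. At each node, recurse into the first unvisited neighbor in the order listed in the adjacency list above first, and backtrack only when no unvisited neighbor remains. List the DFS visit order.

2, 13, 3, 12, 7, 11, 4, 1, 9, 5, 8, 14, 16, 10, 15, 6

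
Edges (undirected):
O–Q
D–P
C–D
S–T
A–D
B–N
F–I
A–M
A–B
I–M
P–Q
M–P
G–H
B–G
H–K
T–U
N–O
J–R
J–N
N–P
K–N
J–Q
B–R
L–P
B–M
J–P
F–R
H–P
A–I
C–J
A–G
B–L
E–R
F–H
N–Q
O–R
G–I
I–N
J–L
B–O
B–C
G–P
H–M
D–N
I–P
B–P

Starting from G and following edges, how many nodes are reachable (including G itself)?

BFS from G visits: G, P, I, H, B, A, Q, N, M, L, J, D, F, K, R, O, C, E
Reachable nodes: 18 of 21 total.

18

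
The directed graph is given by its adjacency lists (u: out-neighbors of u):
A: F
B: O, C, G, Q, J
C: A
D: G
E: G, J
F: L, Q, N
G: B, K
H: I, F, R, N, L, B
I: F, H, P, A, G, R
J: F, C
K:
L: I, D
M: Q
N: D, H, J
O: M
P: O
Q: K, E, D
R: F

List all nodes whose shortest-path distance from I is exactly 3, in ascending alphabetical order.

C, D, E, J, M

Level 0: I
Level 1: A, F, G, H, P, R
Level 2: B, K, L, N, O, Q
Level 3: C, D, E, J, M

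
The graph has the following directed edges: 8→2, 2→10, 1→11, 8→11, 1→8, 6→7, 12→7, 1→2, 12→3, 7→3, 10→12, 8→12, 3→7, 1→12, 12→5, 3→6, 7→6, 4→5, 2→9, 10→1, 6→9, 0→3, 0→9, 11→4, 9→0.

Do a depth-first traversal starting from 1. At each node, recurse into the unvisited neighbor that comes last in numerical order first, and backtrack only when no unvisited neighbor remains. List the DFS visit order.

Visit 1
1 → 12
12 → 7
7 → 6
6 → 9
9 → 0
0 → 3
12 → 5
1 → 11
11 → 4
1 → 8
8 → 2
2 → 10

1, 12, 7, 6, 9, 0, 3, 5, 11, 4, 8, 2, 10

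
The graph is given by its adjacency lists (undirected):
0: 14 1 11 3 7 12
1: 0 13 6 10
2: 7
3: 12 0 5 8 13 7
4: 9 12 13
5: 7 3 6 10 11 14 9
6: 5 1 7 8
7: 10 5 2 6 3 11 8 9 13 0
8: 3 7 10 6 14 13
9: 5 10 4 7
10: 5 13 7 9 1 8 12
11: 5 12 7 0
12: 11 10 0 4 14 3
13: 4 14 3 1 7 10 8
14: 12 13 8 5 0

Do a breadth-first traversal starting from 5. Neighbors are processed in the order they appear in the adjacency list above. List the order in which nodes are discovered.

Visit 5; enqueue 7, 3, 6, 10, 11, 14, 9 → queue [7, 3, 6, 10, 11, 14, 9]
Visit 7; enqueue 2, 8, 13, 0 → queue [3, 6, 10, 11, 14, 9, 2, 8, 13, 0]
Visit 3; enqueue 12 → queue [6, 10, 11, 14, 9, 2, 8, 13, 0, 12]
Visit 6; enqueue 1 → queue [10, 11, 14, 9, 2, 8, 13, 0, 12, 1]
Visit 10 → queue [11, 14, 9, 2, 8, 13, 0, 12, 1]
Visit 11 → queue [14, 9, 2, 8, 13, 0, 12, 1]
Visit 14 → queue [9, 2, 8, 13, 0, 12, 1]
Visit 9; enqueue 4 → queue [2, 8, 13, 0, 12, 1, 4]
Visit 2 → queue [8, 13, 0, 12, 1, 4]
Visit 8 → queue [13, 0, 12, 1, 4]
Visit 13 → queue [0, 12, 1, 4]
Visit 0 → queue [12, 1, 4]
Visit 12 → queue [1, 4]
Visit 1 → queue [4]
Visit 4 → queue []

5 7 3 6 10 11 14 9 2 8 13 0 12 1 4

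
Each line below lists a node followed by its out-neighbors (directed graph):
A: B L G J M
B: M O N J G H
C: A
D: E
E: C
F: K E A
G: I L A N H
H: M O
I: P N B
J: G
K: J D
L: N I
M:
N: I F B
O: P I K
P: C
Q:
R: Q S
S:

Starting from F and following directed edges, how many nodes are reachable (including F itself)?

BFS from F visits: F, K, E, A, J, D, C, B, L, G, M, O, N, H, I, P
Reachable nodes: 16 of 19 total.

16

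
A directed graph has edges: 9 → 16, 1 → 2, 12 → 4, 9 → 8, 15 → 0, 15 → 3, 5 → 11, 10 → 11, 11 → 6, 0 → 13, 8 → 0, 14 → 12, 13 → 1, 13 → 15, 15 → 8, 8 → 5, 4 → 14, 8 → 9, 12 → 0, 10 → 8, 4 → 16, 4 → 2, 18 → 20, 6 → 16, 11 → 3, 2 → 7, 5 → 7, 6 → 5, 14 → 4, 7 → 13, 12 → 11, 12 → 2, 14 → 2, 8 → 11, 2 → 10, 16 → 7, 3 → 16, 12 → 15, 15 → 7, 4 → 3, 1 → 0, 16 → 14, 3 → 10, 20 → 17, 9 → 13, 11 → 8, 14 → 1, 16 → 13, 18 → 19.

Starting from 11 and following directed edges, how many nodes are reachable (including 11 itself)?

BFS from 11 visits: 11, 8, 6, 3, 9, 5, 0, 16, 10, 13, 7, 14, 15, 1, 12, 4, 2
Reachable nodes: 17 of 21 total.

17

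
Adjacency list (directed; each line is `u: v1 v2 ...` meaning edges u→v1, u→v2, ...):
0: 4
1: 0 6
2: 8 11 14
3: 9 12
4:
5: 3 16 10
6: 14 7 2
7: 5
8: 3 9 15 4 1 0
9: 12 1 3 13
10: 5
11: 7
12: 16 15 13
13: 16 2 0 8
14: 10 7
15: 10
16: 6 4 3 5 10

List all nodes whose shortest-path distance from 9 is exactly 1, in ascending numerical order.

Level 0: 9
Level 1: 1, 3, 12, 13
Level 2: 0, 2, 6, 8, 15, 16
Level 3: 4, 5, 7, 10, 11, 14

1, 3, 12, 13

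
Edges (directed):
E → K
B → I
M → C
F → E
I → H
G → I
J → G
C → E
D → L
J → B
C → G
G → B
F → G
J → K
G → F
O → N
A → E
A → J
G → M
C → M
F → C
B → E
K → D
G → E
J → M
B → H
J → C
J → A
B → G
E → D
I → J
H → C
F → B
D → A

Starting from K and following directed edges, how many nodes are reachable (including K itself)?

BFS from K visits: K, D, A, L, E, J, B, C, G, M, H, I, F
Reachable nodes: 13 of 15 total.

13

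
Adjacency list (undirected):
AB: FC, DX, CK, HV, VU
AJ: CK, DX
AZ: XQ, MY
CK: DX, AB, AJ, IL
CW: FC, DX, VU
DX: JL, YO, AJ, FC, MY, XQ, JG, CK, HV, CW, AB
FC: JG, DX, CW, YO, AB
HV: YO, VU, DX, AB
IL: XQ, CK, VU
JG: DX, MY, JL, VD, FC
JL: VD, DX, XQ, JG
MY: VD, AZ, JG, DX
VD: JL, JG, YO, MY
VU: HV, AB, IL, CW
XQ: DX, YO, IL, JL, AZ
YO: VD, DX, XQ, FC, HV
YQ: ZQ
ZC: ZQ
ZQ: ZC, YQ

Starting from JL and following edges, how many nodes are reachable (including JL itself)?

16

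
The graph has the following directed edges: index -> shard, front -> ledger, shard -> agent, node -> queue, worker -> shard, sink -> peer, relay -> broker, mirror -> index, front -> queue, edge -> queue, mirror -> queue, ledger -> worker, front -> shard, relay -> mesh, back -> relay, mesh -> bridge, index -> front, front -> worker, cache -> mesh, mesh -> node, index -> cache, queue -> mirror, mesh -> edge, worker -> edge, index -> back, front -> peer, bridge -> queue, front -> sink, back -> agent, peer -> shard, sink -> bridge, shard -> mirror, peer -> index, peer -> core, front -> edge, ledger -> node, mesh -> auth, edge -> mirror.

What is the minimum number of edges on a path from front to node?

Level 0: front
Level 1: edge, ledger, peer, queue, shard, sink, worker
Level 2: agent, bridge, core, index, mirror, node
Level 3: back, cache
Level 4: mesh, relay
Level 5: auth, broker
node first appears at level 2.

2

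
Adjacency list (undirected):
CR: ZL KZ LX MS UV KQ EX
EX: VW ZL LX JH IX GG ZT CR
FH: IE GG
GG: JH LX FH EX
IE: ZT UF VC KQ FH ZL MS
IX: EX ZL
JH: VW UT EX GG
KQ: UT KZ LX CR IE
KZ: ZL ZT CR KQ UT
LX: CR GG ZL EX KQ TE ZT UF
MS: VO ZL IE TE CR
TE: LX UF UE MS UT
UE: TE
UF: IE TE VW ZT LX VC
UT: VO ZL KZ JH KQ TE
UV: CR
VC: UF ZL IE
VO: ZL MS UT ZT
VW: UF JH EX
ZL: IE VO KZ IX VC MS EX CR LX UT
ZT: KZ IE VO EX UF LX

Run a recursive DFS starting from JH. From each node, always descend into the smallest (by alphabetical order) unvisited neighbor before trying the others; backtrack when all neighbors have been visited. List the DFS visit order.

Visit JH
JH → EX
EX → CR
CR → KQ
KQ → IE
IE → FH
FH → GG
GG → LX
LX → TE
TE → MS
MS → VO
VO → UT
UT → KZ
KZ → ZL
ZL → IX
ZL → VC
VC → UF
UF → VW
UF → ZT
TE → UE
CR → UV

JH EX CR KQ IE FH GG LX TE MS VO UT KZ ZL IX VC UF VW ZT UE UV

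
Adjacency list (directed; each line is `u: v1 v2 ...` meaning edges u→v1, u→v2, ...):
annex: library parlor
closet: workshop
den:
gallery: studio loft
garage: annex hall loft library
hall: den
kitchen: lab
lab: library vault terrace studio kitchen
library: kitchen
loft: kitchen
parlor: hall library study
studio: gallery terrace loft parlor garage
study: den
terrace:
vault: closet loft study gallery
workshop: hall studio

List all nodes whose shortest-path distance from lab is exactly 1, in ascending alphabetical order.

kitchen, library, studio, terrace, vault

Level 0: lab
Level 1: kitchen, library, studio, terrace, vault
Level 2: closet, gallery, garage, loft, parlor, study
Level 3: annex, den, hall, workshop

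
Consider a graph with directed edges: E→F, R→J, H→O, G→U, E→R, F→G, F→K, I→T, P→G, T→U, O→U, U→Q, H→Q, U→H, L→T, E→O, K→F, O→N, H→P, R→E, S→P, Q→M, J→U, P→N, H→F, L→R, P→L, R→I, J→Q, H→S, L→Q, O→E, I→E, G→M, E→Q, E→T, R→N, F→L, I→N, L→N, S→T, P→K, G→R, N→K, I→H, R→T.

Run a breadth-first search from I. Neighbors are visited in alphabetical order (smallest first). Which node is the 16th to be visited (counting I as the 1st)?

Visit I; enqueue E, H, N, T → queue [E, H, N, T]
Visit E; enqueue F, O, Q, R → queue [H, N, T, F, O, Q, R]
Visit H; enqueue P, S → queue [N, T, F, O, Q, R, P, S]
Visit N; enqueue K → queue [T, F, O, Q, R, P, S, K]
Visit T; enqueue U → queue [F, O, Q, R, P, S, K, U]
Visit F; enqueue G, L → queue [O, Q, R, P, S, K, U, G, L]
Visit O → queue [Q, R, P, S, K, U, G, L]
Visit Q; enqueue M → queue [R, P, S, K, U, G, L, M]
Visit R; enqueue J → queue [P, S, K, U, G, L, M, J]
Visit P → queue [S, K, U, G, L, M, J]
Visit S → queue [K, U, G, L, M, J]
Visit K → queue [U, G, L, M, J]
Visit U → queue [G, L, M, J]
Visit G → queue [L, M, J]
Visit L → queue [M, J]
Visit M → queue [J]
Visit J → queue []

Visit order: I, E, H, N, T, F, O, Q, R, P, S, K, U, G, L, M, J

M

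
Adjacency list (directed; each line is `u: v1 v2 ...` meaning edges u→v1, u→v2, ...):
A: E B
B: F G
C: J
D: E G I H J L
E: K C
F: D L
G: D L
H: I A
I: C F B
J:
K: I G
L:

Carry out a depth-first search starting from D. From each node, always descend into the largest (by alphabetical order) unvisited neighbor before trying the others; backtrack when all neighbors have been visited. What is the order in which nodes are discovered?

D L J I F C B G H A E K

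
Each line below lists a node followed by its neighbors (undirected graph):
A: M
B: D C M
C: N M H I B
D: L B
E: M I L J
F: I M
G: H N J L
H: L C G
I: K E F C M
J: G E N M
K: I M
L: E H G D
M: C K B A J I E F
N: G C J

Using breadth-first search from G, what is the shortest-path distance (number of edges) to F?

3

Level 0: G
Level 1: H, J, L, N
Level 2: C, D, E, M
Level 3: A, B, F, I, K
F first appears at level 3.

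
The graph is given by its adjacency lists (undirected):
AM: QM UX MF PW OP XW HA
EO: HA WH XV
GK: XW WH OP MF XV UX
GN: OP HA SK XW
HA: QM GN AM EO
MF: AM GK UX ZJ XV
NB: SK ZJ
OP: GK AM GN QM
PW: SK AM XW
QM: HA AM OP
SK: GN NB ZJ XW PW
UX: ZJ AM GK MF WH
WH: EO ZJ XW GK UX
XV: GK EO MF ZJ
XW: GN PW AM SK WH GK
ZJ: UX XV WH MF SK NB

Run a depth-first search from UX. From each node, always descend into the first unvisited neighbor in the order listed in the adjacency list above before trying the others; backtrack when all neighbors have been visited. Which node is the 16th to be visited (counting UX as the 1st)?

NB

Visit UX
UX → ZJ
ZJ → XV
XV → GK
GK → XW
XW → GN
GN → OP
OP → AM
AM → QM
QM → HA
HA → EO
EO → WH
AM → MF
AM → PW
PW → SK
SK → NB

Visit order: UX, ZJ, XV, GK, XW, GN, OP, AM, QM, HA, EO, WH, MF, PW, SK, NB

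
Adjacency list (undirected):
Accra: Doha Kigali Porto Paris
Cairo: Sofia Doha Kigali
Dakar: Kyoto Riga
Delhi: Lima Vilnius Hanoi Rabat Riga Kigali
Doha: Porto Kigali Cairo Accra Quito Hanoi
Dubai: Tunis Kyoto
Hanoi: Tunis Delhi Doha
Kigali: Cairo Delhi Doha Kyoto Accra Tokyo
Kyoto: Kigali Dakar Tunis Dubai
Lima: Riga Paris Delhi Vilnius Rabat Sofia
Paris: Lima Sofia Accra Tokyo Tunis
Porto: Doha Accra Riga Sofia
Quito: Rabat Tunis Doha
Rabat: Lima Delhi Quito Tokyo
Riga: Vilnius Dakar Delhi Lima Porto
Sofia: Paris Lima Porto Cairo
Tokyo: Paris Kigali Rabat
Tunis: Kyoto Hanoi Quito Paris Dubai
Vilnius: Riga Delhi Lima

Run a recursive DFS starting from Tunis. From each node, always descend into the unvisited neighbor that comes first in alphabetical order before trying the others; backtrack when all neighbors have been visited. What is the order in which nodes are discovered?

Visit Tunis
Tunis → Dubai
Dubai → Kyoto
Kyoto → Dakar
Dakar → Riga
Riga → Delhi
Delhi → Hanoi
Hanoi → Doha
Doha → Accra
Accra → Kigali
Kigali → Cairo
Cairo → Sofia
Sofia → Lima
Lima → Paris
Paris → Tokyo
Tokyo → Rabat
Rabat → Quito
Lima → Vilnius
Sofia → Porto

Tunis, Dubai, Kyoto, Dakar, Riga, Delhi, Hanoi, Doha, Accra, Kigali, Cairo, Sofia, Lima, Paris, Tokyo, Rabat, Quito, Vilnius, Porto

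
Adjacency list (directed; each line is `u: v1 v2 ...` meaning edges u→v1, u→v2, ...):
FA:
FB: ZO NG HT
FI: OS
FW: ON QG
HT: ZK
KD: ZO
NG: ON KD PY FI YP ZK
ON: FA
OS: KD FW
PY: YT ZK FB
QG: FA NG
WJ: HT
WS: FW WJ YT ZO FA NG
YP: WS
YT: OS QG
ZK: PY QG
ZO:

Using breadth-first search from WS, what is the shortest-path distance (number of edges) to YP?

Level 0: WS
Level 1: FA, FW, NG, WJ, YT, ZO
Level 2: FI, HT, KD, ON, OS, PY, QG, YP, ZK
Level 3: FB
YP first appears at level 2.

2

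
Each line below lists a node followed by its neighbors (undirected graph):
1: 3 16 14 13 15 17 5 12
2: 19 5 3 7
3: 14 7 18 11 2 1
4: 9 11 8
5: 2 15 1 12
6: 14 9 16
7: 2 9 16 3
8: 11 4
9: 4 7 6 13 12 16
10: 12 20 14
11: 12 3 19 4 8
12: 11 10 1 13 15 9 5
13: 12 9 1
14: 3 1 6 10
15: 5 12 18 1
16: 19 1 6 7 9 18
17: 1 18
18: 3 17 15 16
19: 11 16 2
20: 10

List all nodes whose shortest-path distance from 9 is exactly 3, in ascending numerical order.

Level 0: 9
Level 1: 4, 6, 7, 12, 13, 16
Level 2: 1, 2, 3, 5, 8, 10, 11, 14, 15, 18, 19
Level 3: 17, 20

17, 20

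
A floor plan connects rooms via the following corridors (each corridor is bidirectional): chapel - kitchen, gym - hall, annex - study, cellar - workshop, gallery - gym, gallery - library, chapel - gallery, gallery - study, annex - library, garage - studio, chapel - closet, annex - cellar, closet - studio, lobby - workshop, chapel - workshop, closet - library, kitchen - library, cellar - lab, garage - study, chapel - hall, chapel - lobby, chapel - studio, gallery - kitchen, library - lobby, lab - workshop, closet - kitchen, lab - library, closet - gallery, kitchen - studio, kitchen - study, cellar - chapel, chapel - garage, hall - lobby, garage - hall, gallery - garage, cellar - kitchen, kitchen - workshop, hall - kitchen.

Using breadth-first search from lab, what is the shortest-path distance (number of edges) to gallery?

2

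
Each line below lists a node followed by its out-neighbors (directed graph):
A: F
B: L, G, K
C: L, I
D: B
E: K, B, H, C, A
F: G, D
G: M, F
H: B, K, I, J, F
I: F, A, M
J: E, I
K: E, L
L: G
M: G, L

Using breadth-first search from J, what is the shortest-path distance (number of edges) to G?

Level 0: J
Level 1: E, I
Level 2: A, B, C, F, H, K, M
Level 3: D, G, L
G first appears at level 3.

3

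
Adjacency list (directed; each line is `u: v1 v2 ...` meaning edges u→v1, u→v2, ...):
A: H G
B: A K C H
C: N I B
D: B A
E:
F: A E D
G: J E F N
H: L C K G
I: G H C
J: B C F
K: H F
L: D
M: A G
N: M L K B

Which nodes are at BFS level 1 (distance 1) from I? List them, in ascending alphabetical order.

Level 0: I
Level 1: C, G, H
Level 2: B, E, F, J, K, L, N
Level 3: A, D, M

C, G, H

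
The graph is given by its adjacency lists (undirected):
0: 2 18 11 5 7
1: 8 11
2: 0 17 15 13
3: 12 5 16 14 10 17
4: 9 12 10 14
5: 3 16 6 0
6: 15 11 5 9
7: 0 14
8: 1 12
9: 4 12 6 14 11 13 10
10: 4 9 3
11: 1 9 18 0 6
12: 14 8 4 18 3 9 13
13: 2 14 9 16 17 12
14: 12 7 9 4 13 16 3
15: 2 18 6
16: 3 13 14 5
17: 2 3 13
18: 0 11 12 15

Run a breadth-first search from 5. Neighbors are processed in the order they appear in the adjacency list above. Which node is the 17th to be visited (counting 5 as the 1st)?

Visit 5; enqueue 3, 16, 6, 0 → queue [3, 16, 6, 0]
Visit 3; enqueue 12, 14, 10, 17 → queue [16, 6, 0, 12, 14, 10, 17]
Visit 16; enqueue 13 → queue [6, 0, 12, 14, 10, 17, 13]
Visit 6; enqueue 15, 11, 9 → queue [0, 12, 14, 10, 17, 13, 15, 11, 9]
Visit 0; enqueue 2, 18, 7 → queue [12, 14, 10, 17, 13, 15, 11, 9, 2, 18, 7]
Visit 12; enqueue 8, 4 → queue [14, 10, 17, 13, 15, 11, 9, 2, 18, 7, 8, 4]
Visit 14 → queue [10, 17, 13, 15, 11, 9, 2, 18, 7, 8, 4]
Visit 10 → queue [17, 13, 15, 11, 9, 2, 18, 7, 8, 4]
Visit 17 → queue [13, 15, 11, 9, 2, 18, 7, 8, 4]
Visit 13 → queue [15, 11, 9, 2, 18, 7, 8, 4]
Visit 15 → queue [11, 9, 2, 18, 7, 8, 4]
Visit 11; enqueue 1 → queue [9, 2, 18, 7, 8, 4, 1]
Visit 9 → queue [2, 18, 7, 8, 4, 1]
Visit 2 → queue [18, 7, 8, 4, 1]
Visit 18 → queue [7, 8, 4, 1]
Visit 7 → queue [8, 4, 1]
Visit 8 → queue [4, 1]
Visit 4 → queue [1]
Visit 1 → queue []

Visit order: 5, 3, 16, 6, 0, 12, 14, 10, 17, 13, 15, 11, 9, 2, 18, 7, 8, 4, 1

8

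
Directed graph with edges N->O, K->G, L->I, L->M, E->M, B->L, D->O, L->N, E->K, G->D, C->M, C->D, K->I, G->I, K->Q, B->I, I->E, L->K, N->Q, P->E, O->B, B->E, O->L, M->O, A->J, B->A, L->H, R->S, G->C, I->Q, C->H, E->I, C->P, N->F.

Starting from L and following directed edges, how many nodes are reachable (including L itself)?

BFS from L visits: L, H, I, K, M, N, E, Q, G, O, F, C, D, B, P, A, J
Reachable nodes: 17 of 19 total.

17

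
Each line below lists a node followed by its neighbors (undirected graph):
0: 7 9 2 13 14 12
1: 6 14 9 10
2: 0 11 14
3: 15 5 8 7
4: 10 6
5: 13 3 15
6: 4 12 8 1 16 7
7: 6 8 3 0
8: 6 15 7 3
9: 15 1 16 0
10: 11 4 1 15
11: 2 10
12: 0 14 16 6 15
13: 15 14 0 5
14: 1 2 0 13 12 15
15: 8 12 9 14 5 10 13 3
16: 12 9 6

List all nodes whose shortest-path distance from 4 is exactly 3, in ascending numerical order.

0, 2, 3, 5, 9, 13, 14

Level 0: 4
Level 1: 6, 10
Level 2: 1, 7, 8, 11, 12, 15, 16
Level 3: 0, 2, 3, 5, 9, 13, 14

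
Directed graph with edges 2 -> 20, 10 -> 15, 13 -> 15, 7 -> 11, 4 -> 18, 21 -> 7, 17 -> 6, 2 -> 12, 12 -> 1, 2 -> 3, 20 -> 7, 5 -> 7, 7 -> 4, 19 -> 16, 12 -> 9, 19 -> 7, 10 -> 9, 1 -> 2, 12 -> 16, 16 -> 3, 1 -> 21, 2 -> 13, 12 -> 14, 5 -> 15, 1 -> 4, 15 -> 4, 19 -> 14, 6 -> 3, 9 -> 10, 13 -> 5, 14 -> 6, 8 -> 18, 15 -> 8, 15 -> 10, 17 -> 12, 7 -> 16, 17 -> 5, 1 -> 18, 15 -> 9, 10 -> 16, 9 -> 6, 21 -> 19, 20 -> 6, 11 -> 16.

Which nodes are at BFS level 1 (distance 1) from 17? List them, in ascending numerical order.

5, 6, 12

Level 0: 17
Level 1: 5, 6, 12
Level 2: 1, 3, 7, 9, 14, 15, 16
Level 3: 2, 4, 8, 10, 11, 18, 21
Level 4: 13, 19, 20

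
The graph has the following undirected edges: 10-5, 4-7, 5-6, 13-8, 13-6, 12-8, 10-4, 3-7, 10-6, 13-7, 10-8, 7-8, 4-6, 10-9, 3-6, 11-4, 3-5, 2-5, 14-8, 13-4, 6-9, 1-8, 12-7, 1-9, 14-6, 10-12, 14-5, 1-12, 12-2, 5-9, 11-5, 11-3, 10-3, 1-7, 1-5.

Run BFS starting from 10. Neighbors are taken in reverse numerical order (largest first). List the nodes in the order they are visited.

Visit 10; enqueue 12, 9, 8, 6, 5, 4, 3 → queue [12, 9, 8, 6, 5, 4, 3]
Visit 12; enqueue 7, 2, 1 → queue [9, 8, 6, 5, 4, 3, 7, 2, 1]
Visit 9 → queue [8, 6, 5, 4, 3, 7, 2, 1]
Visit 8; enqueue 14, 13 → queue [6, 5, 4, 3, 7, 2, 1, 14, 13]
Visit 6 → queue [5, 4, 3, 7, 2, 1, 14, 13]
Visit 5; enqueue 11 → queue [4, 3, 7, 2, 1, 14, 13, 11]
Visit 4 → queue [3, 7, 2, 1, 14, 13, 11]
Visit 3 → queue [7, 2, 1, 14, 13, 11]
Visit 7 → queue [2, 1, 14, 13, 11]
Visit 2 → queue [1, 14, 13, 11]
Visit 1 → queue [14, 13, 11]
Visit 14 → queue [13, 11]
Visit 13 → queue [11]
Visit 11 → queue []

10, 12, 9, 8, 6, 5, 4, 3, 7, 2, 1, 14, 13, 11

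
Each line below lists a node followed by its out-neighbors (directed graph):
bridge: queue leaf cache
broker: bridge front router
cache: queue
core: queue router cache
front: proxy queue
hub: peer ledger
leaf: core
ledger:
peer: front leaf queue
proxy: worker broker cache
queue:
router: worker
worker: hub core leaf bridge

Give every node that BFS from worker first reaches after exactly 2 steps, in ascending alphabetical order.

Level 0: worker
Level 1: bridge, core, hub, leaf
Level 2: cache, ledger, peer, queue, router
Level 3: front
Level 4: proxy
Level 5: broker

cache, ledger, peer, queue, router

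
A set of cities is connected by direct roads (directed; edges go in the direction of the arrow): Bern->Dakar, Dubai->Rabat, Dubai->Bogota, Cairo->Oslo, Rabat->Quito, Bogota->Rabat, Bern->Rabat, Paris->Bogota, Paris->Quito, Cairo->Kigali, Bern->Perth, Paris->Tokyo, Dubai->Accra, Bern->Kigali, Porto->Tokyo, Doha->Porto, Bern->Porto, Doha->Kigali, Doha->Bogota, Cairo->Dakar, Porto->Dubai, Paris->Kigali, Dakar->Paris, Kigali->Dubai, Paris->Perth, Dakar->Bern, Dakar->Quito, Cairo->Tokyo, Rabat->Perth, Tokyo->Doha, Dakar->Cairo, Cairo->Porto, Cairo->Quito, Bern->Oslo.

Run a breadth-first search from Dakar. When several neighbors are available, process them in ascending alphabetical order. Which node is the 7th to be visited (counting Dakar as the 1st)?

Oslo

Visit Dakar; enqueue Bern, Cairo, Paris, Quito → queue [Bern, Cairo, Paris, Quito]
Visit Bern; enqueue Kigali, Oslo, Perth, Porto, Rabat → queue [Cairo, Paris, Quito, Kigali, Oslo, Perth, Porto, Rabat]
Visit Cairo; enqueue Tokyo → queue [Paris, Quito, Kigali, Oslo, Perth, Porto, Rabat, Tokyo]
Visit Paris; enqueue Bogota → queue [Quito, Kigali, Oslo, Perth, Porto, Rabat, Tokyo, Bogota]
Visit Quito → queue [Kigali, Oslo, Perth, Porto, Rabat, Tokyo, Bogota]
Visit Kigali; enqueue Dubai → queue [Oslo, Perth, Porto, Rabat, Tokyo, Bogota, Dubai]
Visit Oslo → queue [Perth, Porto, Rabat, Tokyo, Bogota, Dubai]
Visit Perth → queue [Porto, Rabat, Tokyo, Bogota, Dubai]
Visit Porto → queue [Rabat, Tokyo, Bogota, Dubai]
Visit Rabat → queue [Tokyo, Bogota, Dubai]
Visit Tokyo; enqueue Doha → queue [Bogota, Dubai, Doha]
Visit Bogota → queue [Dubai, Doha]
Visit Dubai; enqueue Accra → queue [Doha, Accra]
Visit Doha → queue [Accra]
Visit Accra → queue []

Visit order: Dakar, Bern, Cairo, Paris, Quito, Kigali, Oslo, Perth, Porto, Rabat, Tokyo, Bogota, Dubai, Doha, Accra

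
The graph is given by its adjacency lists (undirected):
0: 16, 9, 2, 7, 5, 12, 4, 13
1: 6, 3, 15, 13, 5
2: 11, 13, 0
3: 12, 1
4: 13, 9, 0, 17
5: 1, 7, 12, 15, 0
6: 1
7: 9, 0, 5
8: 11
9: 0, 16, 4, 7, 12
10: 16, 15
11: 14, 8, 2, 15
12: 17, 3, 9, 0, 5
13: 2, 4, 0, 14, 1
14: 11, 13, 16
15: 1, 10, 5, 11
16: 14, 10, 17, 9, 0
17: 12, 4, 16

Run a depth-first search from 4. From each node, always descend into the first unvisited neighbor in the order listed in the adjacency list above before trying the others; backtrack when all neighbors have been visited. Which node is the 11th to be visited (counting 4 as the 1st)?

Visit 4
4 → 13
13 → 2
2 → 11
11 → 14
14 → 16
16 → 10
10 → 15
15 → 1
1 → 6
1 → 3
3 → 12
12 → 17
12 → 9
9 → 0
0 → 7
7 → 5
11 → 8

Visit order: 4, 13, 2, 11, 14, 16, 10, 15, 1, 6, 3, 12, 17, 9, 0, 7, 5, 8

3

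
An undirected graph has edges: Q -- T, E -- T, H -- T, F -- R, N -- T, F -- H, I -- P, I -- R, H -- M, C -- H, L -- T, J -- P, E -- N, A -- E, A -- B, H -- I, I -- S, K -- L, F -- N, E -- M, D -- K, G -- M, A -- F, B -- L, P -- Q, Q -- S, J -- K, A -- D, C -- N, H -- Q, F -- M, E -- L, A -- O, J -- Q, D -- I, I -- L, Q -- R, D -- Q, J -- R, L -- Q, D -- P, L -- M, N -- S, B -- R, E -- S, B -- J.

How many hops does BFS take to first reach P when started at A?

2

Level 0: A
Level 1: B, D, E, F, O
Level 2: H, I, J, K, L, M, N, P, Q, R, S, T
Level 3: C, G
P first appears at level 2.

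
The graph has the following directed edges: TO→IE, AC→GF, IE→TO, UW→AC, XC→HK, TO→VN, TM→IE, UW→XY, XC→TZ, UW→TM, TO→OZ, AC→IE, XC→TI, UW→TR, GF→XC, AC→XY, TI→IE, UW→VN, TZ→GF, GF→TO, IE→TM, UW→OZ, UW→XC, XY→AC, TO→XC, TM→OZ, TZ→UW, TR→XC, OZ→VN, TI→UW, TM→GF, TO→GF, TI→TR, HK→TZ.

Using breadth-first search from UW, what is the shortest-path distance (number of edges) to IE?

Level 0: UW
Level 1: AC, OZ, TM, TR, VN, XC, XY
Level 2: GF, HK, IE, TI, TZ
Level 3: TO
IE first appears at level 2.

2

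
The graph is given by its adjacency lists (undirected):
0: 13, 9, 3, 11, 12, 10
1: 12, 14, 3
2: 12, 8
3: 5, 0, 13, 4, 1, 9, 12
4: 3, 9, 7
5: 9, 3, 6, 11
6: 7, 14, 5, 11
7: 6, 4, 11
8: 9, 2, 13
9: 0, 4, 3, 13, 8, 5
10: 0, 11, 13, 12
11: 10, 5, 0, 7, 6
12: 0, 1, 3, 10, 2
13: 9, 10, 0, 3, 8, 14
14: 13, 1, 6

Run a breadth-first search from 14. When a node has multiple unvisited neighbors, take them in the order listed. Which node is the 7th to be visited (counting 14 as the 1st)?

0

Visit 14; enqueue 13, 1, 6 → queue [13, 1, 6]
Visit 13; enqueue 9, 10, 0, 3, 8 → queue [1, 6, 9, 10, 0, 3, 8]
Visit 1; enqueue 12 → queue [6, 9, 10, 0, 3, 8, 12]
Visit 6; enqueue 7, 5, 11 → queue [9, 10, 0, 3, 8, 12, 7, 5, 11]
Visit 9; enqueue 4 → queue [10, 0, 3, 8, 12, 7, 5, 11, 4]
Visit 10 → queue [0, 3, 8, 12, 7, 5, 11, 4]
Visit 0 → queue [3, 8, 12, 7, 5, 11, 4]
Visit 3 → queue [8, 12, 7, 5, 11, 4]
Visit 8; enqueue 2 → queue [12, 7, 5, 11, 4, 2]
Visit 12 → queue [7, 5, 11, 4, 2]
Visit 7 → queue [5, 11, 4, 2]
Visit 5 → queue [11, 4, 2]
Visit 11 → queue [4, 2]
Visit 4 → queue [2]
Visit 2 → queue []

Visit order: 14, 13, 1, 6, 9, 10, 0, 3, 8, 12, 7, 5, 11, 4, 2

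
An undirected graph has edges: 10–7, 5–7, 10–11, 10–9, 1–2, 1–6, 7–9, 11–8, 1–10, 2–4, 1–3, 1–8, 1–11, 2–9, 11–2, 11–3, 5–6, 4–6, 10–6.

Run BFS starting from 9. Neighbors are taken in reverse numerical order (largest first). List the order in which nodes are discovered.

Visit 9; enqueue 10, 7, 2 → queue [10, 7, 2]
Visit 10; enqueue 11, 6, 1 → queue [7, 2, 11, 6, 1]
Visit 7; enqueue 5 → queue [2, 11, 6, 1, 5]
Visit 2; enqueue 4 → queue [11, 6, 1, 5, 4]
Visit 11; enqueue 8, 3 → queue [6, 1, 5, 4, 8, 3]
Visit 6 → queue [1, 5, 4, 8, 3]
Visit 1 → queue [5, 4, 8, 3]
Visit 5 → queue [4, 8, 3]
Visit 4 → queue [8, 3]
Visit 8 → queue [3]
Visit 3 → queue []

9 -> 10 -> 7 -> 2 -> 11 -> 6 -> 1 -> 5 -> 4 -> 8 -> 3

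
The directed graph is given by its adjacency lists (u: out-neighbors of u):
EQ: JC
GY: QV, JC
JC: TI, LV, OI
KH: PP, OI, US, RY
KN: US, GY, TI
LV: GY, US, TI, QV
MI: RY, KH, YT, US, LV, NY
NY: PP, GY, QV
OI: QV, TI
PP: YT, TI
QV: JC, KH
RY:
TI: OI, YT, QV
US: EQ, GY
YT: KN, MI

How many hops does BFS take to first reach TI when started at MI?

2

Level 0: MI
Level 1: KH, LV, NY, RY, US, YT
Level 2: EQ, GY, KN, OI, PP, QV, TI
Level 3: JC
TI first appears at level 2.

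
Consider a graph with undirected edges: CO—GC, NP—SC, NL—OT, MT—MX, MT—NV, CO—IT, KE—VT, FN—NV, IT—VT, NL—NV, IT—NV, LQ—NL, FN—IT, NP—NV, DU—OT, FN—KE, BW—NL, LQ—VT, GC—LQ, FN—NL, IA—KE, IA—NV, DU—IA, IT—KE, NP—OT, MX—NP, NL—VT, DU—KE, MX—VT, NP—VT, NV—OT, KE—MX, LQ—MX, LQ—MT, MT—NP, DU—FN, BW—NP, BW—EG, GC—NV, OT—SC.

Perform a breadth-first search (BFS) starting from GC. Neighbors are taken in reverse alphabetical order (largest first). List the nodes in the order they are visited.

Visit GC; enqueue NV, LQ, CO → queue [NV, LQ, CO]
Visit NV; enqueue OT, NP, NL, MT, IT, IA, FN → queue [LQ, CO, OT, NP, NL, MT, IT, IA, FN]
Visit LQ; enqueue VT, MX → queue [CO, OT, NP, NL, MT, IT, IA, FN, VT, MX]
Visit CO → queue [OT, NP, NL, MT, IT, IA, FN, VT, MX]
Visit OT; enqueue SC, DU → queue [NP, NL, MT, IT, IA, FN, VT, MX, SC, DU]
Visit NP; enqueue BW → queue [NL, MT, IT, IA, FN, VT, MX, SC, DU, BW]
Visit NL → queue [MT, IT, IA, FN, VT, MX, SC, DU, BW]
Visit MT → queue [IT, IA, FN, VT, MX, SC, DU, BW]
Visit IT; enqueue KE → queue [IA, FN, VT, MX, SC, DU, BW, KE]
Visit IA → queue [FN, VT, MX, SC, DU, BW, KE]
Visit FN → queue [VT, MX, SC, DU, BW, KE]
Visit VT → queue [MX, SC, DU, BW, KE]
Visit MX → queue [SC, DU, BW, KE]
Visit SC → queue [DU, BW, KE]
Visit DU → queue [BW, KE]
Visit BW; enqueue EG → queue [KE, EG]
Visit KE → queue [EG]
Visit EG → queue []

GC NV LQ CO OT NP NL MT IT IA FN VT MX SC DU BW KE EG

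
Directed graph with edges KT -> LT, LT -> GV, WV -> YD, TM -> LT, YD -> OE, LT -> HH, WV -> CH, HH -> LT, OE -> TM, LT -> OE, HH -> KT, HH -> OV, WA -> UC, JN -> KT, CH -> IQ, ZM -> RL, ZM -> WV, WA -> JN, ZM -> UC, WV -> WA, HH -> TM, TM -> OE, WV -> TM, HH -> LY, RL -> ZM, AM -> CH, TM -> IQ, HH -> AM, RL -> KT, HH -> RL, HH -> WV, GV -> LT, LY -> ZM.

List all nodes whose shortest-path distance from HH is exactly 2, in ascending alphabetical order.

CH, GV, IQ, OE, WA, YD, ZM

Level 0: HH
Level 1: AM, KT, LT, LY, OV, RL, TM, WV
Level 2: CH, GV, IQ, OE, WA, YD, ZM
Level 3: JN, UC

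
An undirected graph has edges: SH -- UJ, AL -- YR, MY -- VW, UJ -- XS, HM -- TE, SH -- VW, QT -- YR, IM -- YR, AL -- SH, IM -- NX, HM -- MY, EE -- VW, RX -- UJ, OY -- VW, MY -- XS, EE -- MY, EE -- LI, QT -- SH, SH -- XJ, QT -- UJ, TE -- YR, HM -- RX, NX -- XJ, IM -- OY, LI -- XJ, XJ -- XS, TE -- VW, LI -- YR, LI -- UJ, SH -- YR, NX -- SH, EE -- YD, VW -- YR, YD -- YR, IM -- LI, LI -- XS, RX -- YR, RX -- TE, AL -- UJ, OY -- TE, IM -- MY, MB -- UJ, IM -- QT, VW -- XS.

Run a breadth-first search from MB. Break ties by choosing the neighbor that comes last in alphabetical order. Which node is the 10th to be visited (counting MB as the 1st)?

Visit MB; enqueue UJ → queue [UJ]
Visit UJ; enqueue XS, SH, RX, QT, LI, AL → queue [XS, SH, RX, QT, LI, AL]
Visit XS; enqueue XJ, VW, MY → queue [SH, RX, QT, LI, AL, XJ, VW, MY]
Visit SH; enqueue YR, NX → queue [RX, QT, LI, AL, XJ, VW, MY, YR, NX]
Visit RX; enqueue TE, HM → queue [QT, LI, AL, XJ, VW, MY, YR, NX, TE, HM]
Visit QT; enqueue IM → queue [LI, AL, XJ, VW, MY, YR, NX, TE, HM, IM]
Visit LI; enqueue EE → queue [AL, XJ, VW, MY, YR, NX, TE, HM, IM, EE]
Visit AL → queue [XJ, VW, MY, YR, NX, TE, HM, IM, EE]
Visit XJ → queue [VW, MY, YR, NX, TE, HM, IM, EE]
Visit VW; enqueue OY → queue [MY, YR, NX, TE, HM, IM, EE, OY]
Visit MY → queue [YR, NX, TE, HM, IM, EE, OY]
Visit YR; enqueue YD → queue [NX, TE, HM, IM, EE, OY, YD]
Visit NX → queue [TE, HM, IM, EE, OY, YD]
Visit TE → queue [HM, IM, EE, OY, YD]
Visit HM → queue [IM, EE, OY, YD]
Visit IM → queue [EE, OY, YD]
Visit EE → queue [OY, YD]
Visit OY → queue [YD]
Visit YD → queue []

Visit order: MB, UJ, XS, SH, RX, QT, LI, AL, XJ, VW, MY, YR, NX, TE, HM, IM, EE, OY, YD

VW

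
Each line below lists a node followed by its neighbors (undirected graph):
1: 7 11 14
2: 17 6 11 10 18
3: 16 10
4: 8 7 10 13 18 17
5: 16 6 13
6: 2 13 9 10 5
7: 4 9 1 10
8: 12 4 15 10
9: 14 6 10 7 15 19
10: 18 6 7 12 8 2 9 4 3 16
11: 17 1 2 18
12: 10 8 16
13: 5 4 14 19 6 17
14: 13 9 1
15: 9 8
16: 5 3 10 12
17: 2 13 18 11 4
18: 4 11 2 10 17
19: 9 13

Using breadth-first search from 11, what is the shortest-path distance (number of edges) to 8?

3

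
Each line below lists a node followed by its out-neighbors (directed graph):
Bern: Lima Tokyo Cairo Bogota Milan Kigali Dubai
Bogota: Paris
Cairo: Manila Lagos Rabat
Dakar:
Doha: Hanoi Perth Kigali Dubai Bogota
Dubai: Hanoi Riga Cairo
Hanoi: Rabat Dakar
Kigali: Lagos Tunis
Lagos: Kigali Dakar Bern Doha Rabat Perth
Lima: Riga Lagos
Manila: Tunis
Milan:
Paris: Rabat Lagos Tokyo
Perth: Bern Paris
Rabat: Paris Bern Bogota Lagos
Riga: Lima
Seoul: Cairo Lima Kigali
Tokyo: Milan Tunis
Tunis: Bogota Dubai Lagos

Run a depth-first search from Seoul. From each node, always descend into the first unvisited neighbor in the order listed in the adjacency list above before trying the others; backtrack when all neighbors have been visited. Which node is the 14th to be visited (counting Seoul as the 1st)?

Visit Seoul
Seoul → Cairo
Cairo → Manila
Manila → Tunis
Tunis → Bogota
Bogota → Paris
Paris → Rabat
Rabat → Bern
Bern → Lima
Lima → Riga
Lima → Lagos
Lagos → Kigali
Lagos → Dakar
Lagos → Doha
Doha → Hanoi
Doha → Perth
Doha → Dubai
Bern → Tokyo
Tokyo → Milan

Visit order: Seoul, Cairo, Manila, Tunis, Bogota, Paris, Rabat, Bern, Lima, Riga, Lagos, Kigali, Dakar, Doha, Hanoi, Perth, Dubai, Tokyo, Milan

Doha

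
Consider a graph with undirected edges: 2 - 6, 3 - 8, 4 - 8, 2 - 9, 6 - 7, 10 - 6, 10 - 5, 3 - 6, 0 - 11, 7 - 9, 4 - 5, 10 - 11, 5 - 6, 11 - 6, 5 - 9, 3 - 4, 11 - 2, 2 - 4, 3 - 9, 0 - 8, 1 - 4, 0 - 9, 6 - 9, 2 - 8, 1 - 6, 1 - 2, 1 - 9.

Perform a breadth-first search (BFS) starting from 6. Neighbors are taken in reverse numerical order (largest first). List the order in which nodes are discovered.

Visit 6; enqueue 11, 10, 9, 7, 5, 3, 2, 1 → queue [11, 10, 9, 7, 5, 3, 2, 1]
Visit 11; enqueue 0 → queue [10, 9, 7, 5, 3, 2, 1, 0]
Visit 10 → queue [9, 7, 5, 3, 2, 1, 0]
Visit 9 → queue [7, 5, 3, 2, 1, 0]
Visit 7 → queue [5, 3, 2, 1, 0]
Visit 5; enqueue 4 → queue [3, 2, 1, 0, 4]
Visit 3; enqueue 8 → queue [2, 1, 0, 4, 8]
Visit 2 → queue [1, 0, 4, 8]
Visit 1 → queue [0, 4, 8]
Visit 0 → queue [4, 8]
Visit 4 → queue [8]
Visit 8 → queue []

6 → 11 → 10 → 9 → 7 → 5 → 3 → 2 → 1 → 0 → 4 → 8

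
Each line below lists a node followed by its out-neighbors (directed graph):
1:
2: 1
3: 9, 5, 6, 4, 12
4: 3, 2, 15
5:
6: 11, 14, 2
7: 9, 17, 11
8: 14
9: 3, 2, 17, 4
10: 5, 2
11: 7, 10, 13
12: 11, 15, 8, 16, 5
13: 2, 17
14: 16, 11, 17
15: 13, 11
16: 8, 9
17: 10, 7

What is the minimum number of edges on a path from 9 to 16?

Level 0: 9
Level 1: 2, 3, 4, 17
Level 2: 1, 5, 6, 7, 10, 12, 15
Level 3: 8, 11, 13, 14, 16
16 first appears at level 3.

3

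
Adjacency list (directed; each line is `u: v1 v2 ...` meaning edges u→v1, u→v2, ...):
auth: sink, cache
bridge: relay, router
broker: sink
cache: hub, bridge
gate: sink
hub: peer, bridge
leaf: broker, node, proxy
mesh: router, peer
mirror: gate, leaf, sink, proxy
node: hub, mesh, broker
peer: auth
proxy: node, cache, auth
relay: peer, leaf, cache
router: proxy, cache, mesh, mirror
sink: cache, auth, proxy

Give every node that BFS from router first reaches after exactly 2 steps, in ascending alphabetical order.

Level 0: router
Level 1: cache, mesh, mirror, proxy
Level 2: auth, bridge, gate, hub, leaf, node, peer, sink
Level 3: broker, relay

auth, bridge, gate, hub, leaf, node, peer, sink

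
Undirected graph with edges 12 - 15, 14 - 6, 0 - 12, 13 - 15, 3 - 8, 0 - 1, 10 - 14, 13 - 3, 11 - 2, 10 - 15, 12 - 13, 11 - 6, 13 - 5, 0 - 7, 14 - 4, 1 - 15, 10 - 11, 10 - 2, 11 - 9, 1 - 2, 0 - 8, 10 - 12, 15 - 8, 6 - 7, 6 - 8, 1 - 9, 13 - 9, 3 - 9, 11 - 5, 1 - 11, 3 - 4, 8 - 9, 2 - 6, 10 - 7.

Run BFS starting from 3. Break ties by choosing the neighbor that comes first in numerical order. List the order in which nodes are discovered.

3 -> 4 -> 8 -> 9 -> 13 -> 14 -> 0 -> 6 -> 15 -> 1 -> 11 -> 5 -> 12 -> 10 -> 7 -> 2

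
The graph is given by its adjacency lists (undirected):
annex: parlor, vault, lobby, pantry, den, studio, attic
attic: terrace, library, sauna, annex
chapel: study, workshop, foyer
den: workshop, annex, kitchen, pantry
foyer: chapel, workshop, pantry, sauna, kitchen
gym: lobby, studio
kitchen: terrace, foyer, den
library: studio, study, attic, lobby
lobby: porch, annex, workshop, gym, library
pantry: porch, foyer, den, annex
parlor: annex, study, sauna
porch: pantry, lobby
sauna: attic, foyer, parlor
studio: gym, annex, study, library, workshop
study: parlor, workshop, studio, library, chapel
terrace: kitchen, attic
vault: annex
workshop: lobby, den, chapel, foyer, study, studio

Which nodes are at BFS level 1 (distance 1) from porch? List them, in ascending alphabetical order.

Level 0: porch
Level 1: lobby, pantry
Level 2: annex, den, foyer, gym, library, workshop
Level 3: attic, chapel, kitchen, parlor, sauna, studio, study, vault
Level 4: terrace

lobby, pantry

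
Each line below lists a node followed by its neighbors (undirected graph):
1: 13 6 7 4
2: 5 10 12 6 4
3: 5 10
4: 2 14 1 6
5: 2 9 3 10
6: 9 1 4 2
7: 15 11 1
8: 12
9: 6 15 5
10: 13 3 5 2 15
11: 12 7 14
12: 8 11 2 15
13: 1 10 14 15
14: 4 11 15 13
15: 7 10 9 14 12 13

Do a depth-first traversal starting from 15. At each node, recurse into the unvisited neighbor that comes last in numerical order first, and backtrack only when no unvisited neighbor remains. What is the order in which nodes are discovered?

Visit 15
15 → 14
14 → 13
13 → 10
10 → 5
5 → 9
9 → 6
6 → 4
4 → 2
2 → 12
12 → 11
11 → 7
7 → 1
12 → 8
5 → 3

15 -> 14 -> 13 -> 10 -> 5 -> 9 -> 6 -> 4 -> 2 -> 12 -> 11 -> 7 -> 1 -> 8 -> 3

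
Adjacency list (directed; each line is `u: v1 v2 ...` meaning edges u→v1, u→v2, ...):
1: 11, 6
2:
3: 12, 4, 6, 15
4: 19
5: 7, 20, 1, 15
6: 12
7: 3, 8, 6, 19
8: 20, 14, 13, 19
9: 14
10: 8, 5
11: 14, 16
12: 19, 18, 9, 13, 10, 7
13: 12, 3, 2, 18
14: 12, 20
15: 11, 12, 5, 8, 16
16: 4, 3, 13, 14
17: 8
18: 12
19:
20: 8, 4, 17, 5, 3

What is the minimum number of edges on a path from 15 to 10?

2

Level 0: 15
Level 1: 5, 8, 11, 12, 16
Level 2: 1, 3, 4, 7, 9, 10, 13, 14, 18, 19, 20
Level 3: 2, 6, 17
10 first appears at level 2.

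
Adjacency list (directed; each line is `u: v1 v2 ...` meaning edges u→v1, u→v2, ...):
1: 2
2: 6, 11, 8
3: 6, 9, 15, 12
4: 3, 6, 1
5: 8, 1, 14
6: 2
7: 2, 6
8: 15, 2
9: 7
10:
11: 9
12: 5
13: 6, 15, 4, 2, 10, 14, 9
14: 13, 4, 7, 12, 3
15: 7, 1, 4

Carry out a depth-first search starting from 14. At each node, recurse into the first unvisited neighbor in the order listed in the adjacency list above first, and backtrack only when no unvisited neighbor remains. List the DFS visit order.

Visit 14
14 → 13
13 → 6
6 → 2
2 → 11
11 → 9
9 → 7
2 → 8
8 → 15
15 → 1
15 → 4
4 → 3
3 → 12
12 → 5
13 → 10

14, 13, 6, 2, 11, 9, 7, 8, 15, 1, 4, 3, 12, 5, 10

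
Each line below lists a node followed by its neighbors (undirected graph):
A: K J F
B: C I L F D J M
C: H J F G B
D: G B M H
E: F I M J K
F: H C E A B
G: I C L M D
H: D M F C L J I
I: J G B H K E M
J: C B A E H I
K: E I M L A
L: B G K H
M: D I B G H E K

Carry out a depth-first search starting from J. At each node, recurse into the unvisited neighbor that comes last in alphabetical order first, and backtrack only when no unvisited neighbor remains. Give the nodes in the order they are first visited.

J → I → M → K → L → H → F → E → C → G → D → B → A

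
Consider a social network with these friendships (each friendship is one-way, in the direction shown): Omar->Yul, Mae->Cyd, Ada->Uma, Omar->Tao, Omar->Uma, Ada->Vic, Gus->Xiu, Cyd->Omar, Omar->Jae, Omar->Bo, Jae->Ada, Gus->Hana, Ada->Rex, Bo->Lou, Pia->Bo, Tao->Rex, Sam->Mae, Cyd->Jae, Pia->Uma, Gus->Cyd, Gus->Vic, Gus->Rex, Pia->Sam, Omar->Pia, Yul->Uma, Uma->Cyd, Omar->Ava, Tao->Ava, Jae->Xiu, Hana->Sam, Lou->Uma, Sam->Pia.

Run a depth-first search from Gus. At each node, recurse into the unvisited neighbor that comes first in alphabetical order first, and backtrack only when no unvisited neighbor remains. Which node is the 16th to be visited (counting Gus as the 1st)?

Visit Gus
Gus → Cyd
Cyd → Jae
Jae → Ada
Ada → Rex
Ada → Uma
Ada → Vic
Jae → Xiu
Cyd → Omar
Omar → Ava
Omar → Bo
Bo → Lou
Omar → Pia
Pia → Sam
Sam → Mae
Omar → Tao
Omar → Yul
Gus → Hana

Visit order: Gus, Cyd, Jae, Ada, Rex, Uma, Vic, Xiu, Omar, Ava, Bo, Lou, Pia, Sam, Mae, Tao, Yul, Hana

Tao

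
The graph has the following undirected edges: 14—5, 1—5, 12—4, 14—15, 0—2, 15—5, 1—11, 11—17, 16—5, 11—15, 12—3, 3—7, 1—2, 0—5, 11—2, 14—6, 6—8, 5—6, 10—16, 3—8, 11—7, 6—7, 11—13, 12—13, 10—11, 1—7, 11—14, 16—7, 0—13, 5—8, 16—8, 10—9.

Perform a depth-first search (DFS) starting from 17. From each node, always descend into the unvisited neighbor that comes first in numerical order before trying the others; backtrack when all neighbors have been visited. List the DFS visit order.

17 -> 11 -> 1 -> 2 -> 0 -> 5 -> 6 -> 7 -> 3 -> 8 -> 16 -> 10 -> 9 -> 12 -> 4 -> 13 -> 14 -> 15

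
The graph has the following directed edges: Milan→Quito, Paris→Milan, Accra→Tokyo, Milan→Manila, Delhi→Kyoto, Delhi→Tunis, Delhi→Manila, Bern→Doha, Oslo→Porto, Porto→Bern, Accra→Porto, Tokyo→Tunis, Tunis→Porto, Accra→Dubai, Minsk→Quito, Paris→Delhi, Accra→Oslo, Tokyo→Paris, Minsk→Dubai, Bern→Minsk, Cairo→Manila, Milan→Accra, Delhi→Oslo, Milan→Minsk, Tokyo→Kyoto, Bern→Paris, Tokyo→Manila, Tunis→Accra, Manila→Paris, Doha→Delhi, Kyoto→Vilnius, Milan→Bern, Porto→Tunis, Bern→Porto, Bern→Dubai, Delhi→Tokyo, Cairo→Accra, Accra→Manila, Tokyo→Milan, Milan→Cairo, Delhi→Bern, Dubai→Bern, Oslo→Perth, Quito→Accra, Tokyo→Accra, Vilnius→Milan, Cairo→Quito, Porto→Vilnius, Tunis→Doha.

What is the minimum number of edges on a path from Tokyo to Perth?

Level 0: Tokyo
Level 1: Accra, Kyoto, Manila, Milan, Paris, Tunis
Level 2: Bern, Cairo, Delhi, Doha, Dubai, Minsk, Oslo, Porto, Quito, Vilnius
Level 3: Perth
Perth first appears at level 3.

3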